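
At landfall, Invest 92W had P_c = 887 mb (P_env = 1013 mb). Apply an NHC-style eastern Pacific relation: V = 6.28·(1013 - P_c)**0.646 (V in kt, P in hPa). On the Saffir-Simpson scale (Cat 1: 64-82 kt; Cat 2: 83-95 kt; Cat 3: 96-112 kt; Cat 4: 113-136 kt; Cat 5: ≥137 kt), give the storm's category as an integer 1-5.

ΔP = 1013 − 887 = 126 mb.
V ≈ 6.28 × 126^0.646 = 6.28 × 22.74 ≈ 143 kt.
143 kt falls in the Category 5 band.

5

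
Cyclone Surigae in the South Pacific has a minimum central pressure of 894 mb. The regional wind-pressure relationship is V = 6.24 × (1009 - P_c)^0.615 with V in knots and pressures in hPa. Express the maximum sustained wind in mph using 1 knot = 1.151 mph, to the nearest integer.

133 mph

ΔP = 1009 − 894 = 115 mb.
V ≈ 6.24 × 115^0.615 = 6.24 × 18.507 ≈ 115.482 kt.
115.482 × 1.151 ≈ 132.92 mph → 133 mph.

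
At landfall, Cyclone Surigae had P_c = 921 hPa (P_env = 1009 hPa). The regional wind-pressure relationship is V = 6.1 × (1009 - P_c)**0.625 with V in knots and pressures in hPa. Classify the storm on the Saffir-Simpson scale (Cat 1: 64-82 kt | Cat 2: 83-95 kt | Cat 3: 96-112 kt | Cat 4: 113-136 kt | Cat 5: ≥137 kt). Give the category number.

ΔP = 1009 − 921 = 88 hPa.
V ≈ 6.1 × 88^0.625 = 6.1 × 16.42 ≈ 100 kt.
100 kt falls in the Category 3 band.

3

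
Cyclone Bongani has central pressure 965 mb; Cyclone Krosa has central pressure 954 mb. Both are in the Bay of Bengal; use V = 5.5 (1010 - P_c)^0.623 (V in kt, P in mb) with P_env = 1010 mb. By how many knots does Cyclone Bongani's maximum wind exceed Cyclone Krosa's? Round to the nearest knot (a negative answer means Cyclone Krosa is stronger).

Cyclone Bongani: ΔP = 45; V ≈ 5.5 × 45^0.623 ≈ 58.93 kt.
Cyclone Krosa: ΔP = 56; V ≈ 5.5 × 56^0.623 ≈ 67.53 kt.
Difference ≈ 58.93 − 67.53 = -8.60 → -9 kt.

-9 kt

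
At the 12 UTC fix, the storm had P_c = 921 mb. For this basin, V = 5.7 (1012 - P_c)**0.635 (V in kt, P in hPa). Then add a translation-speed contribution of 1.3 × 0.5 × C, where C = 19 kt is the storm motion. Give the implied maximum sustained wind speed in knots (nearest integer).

ΔP = 1012 − 921 = 91 mb.
91^0.635 ≈ 17.538.
V ≈ 5.7 × 17.538 ≈ 100.0 kt.
Translation term: 1.3 × 0.5 × 19 = 12.35 kt.
Corrected V ≈ 112.35 kt → 112 kt.

112 kt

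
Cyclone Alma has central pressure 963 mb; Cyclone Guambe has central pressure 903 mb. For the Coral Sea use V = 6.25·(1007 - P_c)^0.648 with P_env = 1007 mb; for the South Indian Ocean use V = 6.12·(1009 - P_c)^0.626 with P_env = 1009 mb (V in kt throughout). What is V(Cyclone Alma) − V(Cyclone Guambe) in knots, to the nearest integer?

Cyclone Alma: ΔP = 44; V ≈ 6.25 × 44^0.648 ≈ 72.58 kt.
Cyclone Guambe: ΔP = 106; V ≈ 6.12 × 106^0.626 ≈ 113.39 kt.
Difference ≈ 72.58 − 113.39 = -40.81 → -41 kt.

-41 kt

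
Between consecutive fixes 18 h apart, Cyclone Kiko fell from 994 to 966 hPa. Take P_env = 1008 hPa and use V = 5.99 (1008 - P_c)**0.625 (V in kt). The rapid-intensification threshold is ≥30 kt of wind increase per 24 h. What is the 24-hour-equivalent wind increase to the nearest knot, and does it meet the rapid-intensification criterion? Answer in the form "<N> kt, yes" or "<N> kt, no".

41 kt, yes

V₁: ΔP = 14, V ≈ 5.99 × 14^0.625 ≈ 31.17 kt.
V₂: ΔP = 42, V ≈ 5.99 × 42^0.625 ≈ 61.94 kt.
ΔV over 18 h = 30.77 kt → 24 h equivalent = 30.77 × 24/18 ≈ 41.03 kt.
41 kt ≥ 30 kt ⇒ rapid intensification.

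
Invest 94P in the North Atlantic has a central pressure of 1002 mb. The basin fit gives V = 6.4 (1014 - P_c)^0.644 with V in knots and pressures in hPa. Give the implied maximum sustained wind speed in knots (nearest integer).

ΔP = 1014 − 1002 = 12 mb.
12^0.644 ≈ 4.954.
V ≈ 6.4 × 4.954 ≈ 31.7 kt.

32 kt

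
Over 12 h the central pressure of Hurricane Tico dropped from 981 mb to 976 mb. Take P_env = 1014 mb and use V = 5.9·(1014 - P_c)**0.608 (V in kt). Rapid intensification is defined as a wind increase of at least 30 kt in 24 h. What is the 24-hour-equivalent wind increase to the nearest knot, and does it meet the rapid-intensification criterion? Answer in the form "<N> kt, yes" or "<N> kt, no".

9 kt, no

V₁: ΔP = 33, V ≈ 5.9 × 33^0.608 ≈ 49.44 kt.
V₂: ΔP = 38, V ≈ 5.9 × 38^0.608 ≈ 53.87 kt.
ΔV over 12 h = 4.43 kt → 24 h equivalent = 4.43 × 24/12 ≈ 8.86 kt.
9 kt < 30 kt ⇒ not rapid intensification.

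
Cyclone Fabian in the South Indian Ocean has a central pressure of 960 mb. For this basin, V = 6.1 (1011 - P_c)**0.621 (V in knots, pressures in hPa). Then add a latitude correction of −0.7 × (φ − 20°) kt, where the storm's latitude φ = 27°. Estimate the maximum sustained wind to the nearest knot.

ΔP = 1011 − 960 = 51 mb.
51^0.621 ≈ 11.492.
V ≈ 6.1 × 11.492 ≈ 70.1 kt.
Latitude correction: −0.7 × (27 − 20) = -4.9 kt.
Corrected V ≈ 65.2 kt → 65 kt.

65 kt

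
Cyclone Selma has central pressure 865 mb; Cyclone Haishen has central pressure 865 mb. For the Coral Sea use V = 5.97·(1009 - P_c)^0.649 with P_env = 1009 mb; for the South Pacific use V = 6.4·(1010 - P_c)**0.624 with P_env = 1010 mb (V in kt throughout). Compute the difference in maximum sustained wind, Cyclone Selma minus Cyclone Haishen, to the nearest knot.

7 kt

Cyclone Selma: ΔP = 144; V ≈ 5.97 × 144^0.649 ≈ 150.23 kt.
Cyclone Haishen: ΔP = 145; V ≈ 6.4 × 145^0.624 ≈ 142.85 kt.
Difference ≈ 150.23 − 142.85 = 7.38 → 7 kt.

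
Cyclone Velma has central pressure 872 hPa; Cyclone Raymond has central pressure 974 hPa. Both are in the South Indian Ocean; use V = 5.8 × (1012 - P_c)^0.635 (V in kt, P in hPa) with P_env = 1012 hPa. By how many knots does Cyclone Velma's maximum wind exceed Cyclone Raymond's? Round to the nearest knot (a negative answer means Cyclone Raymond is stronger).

Cyclone Velma: ΔP = 140; V ≈ 5.8 × 140^0.635 ≈ 133.73 kt.
Cyclone Raymond: ΔP = 38; V ≈ 5.8 × 38^0.635 ≈ 58.42 kt.
Difference ≈ 133.73 − 58.42 = 75.31 → 75 kt.

75 kt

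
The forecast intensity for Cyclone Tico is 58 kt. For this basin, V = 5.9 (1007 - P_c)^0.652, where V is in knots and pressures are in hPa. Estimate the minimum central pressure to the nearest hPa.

ΔP = (V / 5.9)^(1/0.652) = (58/5.9)^1.534.
58/5.9 = 9.831; 9.831^1.534 ≈ 33.29 hPa.
P_c = 1007 − 33.29 = 973.71 ≈ 974 hPa.

974 hPa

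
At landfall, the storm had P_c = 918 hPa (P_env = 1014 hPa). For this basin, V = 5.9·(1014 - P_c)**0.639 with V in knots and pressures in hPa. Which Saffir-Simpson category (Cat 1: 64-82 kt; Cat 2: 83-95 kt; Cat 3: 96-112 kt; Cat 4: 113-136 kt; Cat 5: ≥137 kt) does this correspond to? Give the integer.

3

ΔP = 1014 − 918 = 96 hPa.
V ≈ 5.9 × 96^0.639 = 5.9 × 18.48 ≈ 109 kt.
109 kt falls in the Category 3 band.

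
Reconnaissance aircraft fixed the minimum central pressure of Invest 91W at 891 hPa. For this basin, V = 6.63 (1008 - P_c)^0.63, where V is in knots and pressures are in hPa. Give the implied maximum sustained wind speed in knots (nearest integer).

ΔP = 1008 − 891 = 117 hPa.
117^0.63 ≈ 20.089.
V ≈ 6.63 × 20.089 ≈ 133.2 kt.

133 kt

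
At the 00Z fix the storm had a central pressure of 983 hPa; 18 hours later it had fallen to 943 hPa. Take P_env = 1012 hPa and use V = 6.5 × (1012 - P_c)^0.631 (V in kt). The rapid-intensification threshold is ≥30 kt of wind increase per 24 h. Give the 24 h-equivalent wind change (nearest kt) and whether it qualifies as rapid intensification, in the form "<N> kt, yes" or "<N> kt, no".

53 kt, yes

V₁: ΔP = 29, V ≈ 6.5 × 29^0.631 ≈ 54.41 kt.
V₂: ΔP = 69, V ≈ 6.5 × 69^0.631 ≈ 94.02 kt.
ΔV over 18 h = 39.61 kt → 24 h equivalent = 39.61 × 24/18 ≈ 52.81 kt.
53 kt ≥ 30 kt ⇒ rapid intensification.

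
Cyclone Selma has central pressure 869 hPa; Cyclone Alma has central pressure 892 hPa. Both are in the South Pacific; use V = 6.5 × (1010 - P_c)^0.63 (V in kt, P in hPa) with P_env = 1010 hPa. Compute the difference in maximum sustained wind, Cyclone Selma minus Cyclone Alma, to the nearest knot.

Cyclone Selma: ΔP = 141; V ≈ 6.5 × 141^0.63 ≈ 146.87 kt.
Cyclone Alma: ΔP = 118; V ≈ 6.5 × 118^0.63 ≈ 131.28 kt.
Difference ≈ 146.87 − 131.28 = 15.59 → 16 kt.

16 kt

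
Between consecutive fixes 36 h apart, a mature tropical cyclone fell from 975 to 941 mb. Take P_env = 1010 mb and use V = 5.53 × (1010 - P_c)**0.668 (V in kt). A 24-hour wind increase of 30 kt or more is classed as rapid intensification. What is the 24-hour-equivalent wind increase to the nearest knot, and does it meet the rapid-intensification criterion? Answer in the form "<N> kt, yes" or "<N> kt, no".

23 kt, no

V₁: ΔP = 35, V ≈ 5.53 × 35^0.668 ≈ 59.45 kt.
V₂: ΔP = 69, V ≈ 5.53 × 69^0.668 ≈ 93.56 kt.
ΔV over 36 h = 34.11 kt → 24 h equivalent = 34.11 × 24/36 ≈ 22.74 kt.
23 kt < 30 kt ⇒ not rapid intensification.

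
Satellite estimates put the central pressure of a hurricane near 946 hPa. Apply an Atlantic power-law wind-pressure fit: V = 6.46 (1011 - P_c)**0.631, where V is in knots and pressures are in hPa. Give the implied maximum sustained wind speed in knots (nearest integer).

90 kt

ΔP = 1011 − 946 = 65 hPa.
65^0.631 ≈ 13.930.
V ≈ 6.46 × 13.930 ≈ 90.0 kt.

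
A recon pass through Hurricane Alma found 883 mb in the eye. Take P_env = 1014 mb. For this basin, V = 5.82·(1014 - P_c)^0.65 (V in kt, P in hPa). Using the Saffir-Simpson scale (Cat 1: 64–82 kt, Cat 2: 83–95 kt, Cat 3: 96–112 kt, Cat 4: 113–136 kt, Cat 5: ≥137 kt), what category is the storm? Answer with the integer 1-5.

ΔP = 1014 − 883 = 131 mb.
V ≈ 5.82 × 131^0.65 = 5.82 × 23.78 ≈ 138 kt.
138 kt falls in the Category 5 band.

5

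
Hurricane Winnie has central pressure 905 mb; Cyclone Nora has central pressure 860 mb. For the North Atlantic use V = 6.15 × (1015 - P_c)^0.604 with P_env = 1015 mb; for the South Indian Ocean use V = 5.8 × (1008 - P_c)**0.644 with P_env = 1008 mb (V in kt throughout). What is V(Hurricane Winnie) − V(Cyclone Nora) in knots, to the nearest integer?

Hurricane Winnie: ΔP = 110; V ≈ 6.15 × 110^0.604 ≈ 105.17 kt.
Cyclone Nora: ΔP = 148; V ≈ 5.8 × 148^0.644 ≈ 144.90 kt.
Difference ≈ 105.17 − 144.90 = -39.73 → -40 kt.

-40 kt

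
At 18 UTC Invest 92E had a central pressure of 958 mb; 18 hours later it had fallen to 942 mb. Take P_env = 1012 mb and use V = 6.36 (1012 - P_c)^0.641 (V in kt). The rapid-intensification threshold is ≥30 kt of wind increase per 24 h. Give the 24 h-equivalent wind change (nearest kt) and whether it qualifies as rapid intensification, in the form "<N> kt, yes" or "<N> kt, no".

20 kt, no

V₁: ΔP = 54, V ≈ 6.36 × 54^0.641 ≈ 82.02 kt.
V₂: ΔP = 70, V ≈ 6.36 × 70^0.641 ≈ 96.86 kt.
ΔV over 18 h = 14.84 kt → 24 h equivalent = 14.84 × 24/18 ≈ 19.79 kt.
20 kt < 30 kt ⇒ not rapid intensification.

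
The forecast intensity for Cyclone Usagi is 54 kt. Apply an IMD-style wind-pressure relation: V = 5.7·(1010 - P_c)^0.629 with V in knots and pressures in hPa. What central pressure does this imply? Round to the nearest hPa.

974 hPa

ΔP = (V / 5.7)^(1/0.629) = (54/5.7)^1.590.
54/5.7 = 9.474; 9.474^1.590 ≈ 35.69 hPa.
P_c = 1010 − 35.69 = 974.31 ≈ 974 hPa.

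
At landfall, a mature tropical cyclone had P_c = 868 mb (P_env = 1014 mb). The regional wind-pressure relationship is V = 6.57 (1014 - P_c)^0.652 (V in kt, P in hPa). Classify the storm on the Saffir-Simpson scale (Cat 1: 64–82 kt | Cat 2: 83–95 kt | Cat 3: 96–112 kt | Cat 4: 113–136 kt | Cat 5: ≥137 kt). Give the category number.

ΔP = 1014 − 868 = 146 mb.
V ≈ 6.57 × 146^0.652 = 6.57 × 25.77 ≈ 169 kt.
169 kt falls in the Category 5 band.

5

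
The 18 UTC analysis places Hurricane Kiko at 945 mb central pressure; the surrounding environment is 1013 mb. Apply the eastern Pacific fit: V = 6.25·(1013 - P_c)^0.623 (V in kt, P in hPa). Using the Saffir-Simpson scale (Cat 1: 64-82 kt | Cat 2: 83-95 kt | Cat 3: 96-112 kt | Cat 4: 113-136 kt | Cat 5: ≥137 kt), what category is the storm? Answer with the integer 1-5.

2

ΔP = 1013 − 945 = 68 mb.
V ≈ 6.25 × 68^0.623 = 6.25 × 13.86 ≈ 87 kt.
87 kt falls in the Category 2 band.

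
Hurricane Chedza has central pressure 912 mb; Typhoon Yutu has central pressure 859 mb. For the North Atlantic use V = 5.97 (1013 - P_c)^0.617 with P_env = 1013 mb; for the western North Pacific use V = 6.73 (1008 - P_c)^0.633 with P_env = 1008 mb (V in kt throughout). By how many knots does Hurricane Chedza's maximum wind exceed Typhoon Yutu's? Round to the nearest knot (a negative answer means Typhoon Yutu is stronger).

Hurricane Chedza: ΔP = 101; V ≈ 5.97 × 101^0.617 ≈ 102.95 kt.
Typhoon Yutu: ΔP = 149; V ≈ 6.73 × 149^0.633 ≈ 159.82 kt.
Difference ≈ 102.95 − 159.82 = -56.87 → -57 kt.

-57 kt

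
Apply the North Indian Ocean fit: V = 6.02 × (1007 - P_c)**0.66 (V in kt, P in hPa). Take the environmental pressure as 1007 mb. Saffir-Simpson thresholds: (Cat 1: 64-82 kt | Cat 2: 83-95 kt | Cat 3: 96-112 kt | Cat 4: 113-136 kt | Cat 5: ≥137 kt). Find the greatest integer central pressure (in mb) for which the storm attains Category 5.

893 mb

Category 5 begins at V = 137 kt.
Required ΔP = (137/6.02)^(1/0.66) = 22.757^1.515 ≈ 113.83 mb.
P_c ≤ 1007 − 113.83 = 893.17, so the highest integer P_c is 893 mb.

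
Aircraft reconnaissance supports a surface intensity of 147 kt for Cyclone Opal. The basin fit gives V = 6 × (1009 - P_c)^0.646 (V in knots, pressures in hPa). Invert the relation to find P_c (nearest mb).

868 mb

ΔP = (V / 6)^(1/0.646) = (147/6)^1.548.
147/6 = 24.500; 24.500^1.548 ≈ 141.39 mb.
P_c = 1009 − 141.39 = 867.61 ≈ 868 mb.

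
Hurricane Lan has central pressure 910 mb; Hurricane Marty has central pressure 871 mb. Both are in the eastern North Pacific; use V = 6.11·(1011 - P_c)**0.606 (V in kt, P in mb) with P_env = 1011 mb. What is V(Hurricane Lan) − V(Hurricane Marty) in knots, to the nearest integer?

-22 kt

Hurricane Lan: ΔP = 101; V ≈ 6.11 × 101^0.606 ≈ 100.15 kt.
Hurricane Marty: ΔP = 140; V ≈ 6.11 × 140^0.606 ≈ 122.07 kt.
Difference ≈ 100.15 − 122.07 = -21.92 → -22 kt.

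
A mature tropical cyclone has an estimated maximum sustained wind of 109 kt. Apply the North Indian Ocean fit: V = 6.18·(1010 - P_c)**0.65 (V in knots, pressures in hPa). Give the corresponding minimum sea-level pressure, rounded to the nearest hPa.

ΔP = (V / 6.18)^(1/0.65) = (109/6.18)^1.538.
109/6.18 = 17.638; 17.638^1.538 ≈ 82.72 hPa.
P_c = 1010 − 82.72 = 927.28 ≈ 927 hPa.

927 hPa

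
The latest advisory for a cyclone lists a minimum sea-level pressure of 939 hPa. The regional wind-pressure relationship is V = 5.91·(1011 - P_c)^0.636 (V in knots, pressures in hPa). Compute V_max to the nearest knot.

ΔP = 1011 − 939 = 72 hPa.
72^0.636 ≈ 15.180.
V ≈ 5.91 × 15.180 ≈ 89.7 kt.

90 kt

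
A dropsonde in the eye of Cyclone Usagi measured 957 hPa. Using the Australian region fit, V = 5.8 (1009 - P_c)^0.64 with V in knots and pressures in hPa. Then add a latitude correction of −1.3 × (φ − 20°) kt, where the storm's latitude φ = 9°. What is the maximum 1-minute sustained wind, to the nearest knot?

87 kt

ΔP = 1009 − 957 = 52 hPa.
52^0.64 ≈ 12.538.
V ≈ 5.8 × 12.538 ≈ 72.7 kt.
Latitude correction: −1.3 × (9 − 20) = 14.3 kt.
Corrected V ≈ 87 kt → 87 kt.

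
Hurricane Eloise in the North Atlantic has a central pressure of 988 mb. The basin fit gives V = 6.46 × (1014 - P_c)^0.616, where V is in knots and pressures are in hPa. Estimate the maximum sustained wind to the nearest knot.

48 kt

ΔP = 1014 − 988 = 26 mb.
26^0.616 ≈ 7.441.
V ≈ 6.46 × 7.441 ≈ 48.1 kt.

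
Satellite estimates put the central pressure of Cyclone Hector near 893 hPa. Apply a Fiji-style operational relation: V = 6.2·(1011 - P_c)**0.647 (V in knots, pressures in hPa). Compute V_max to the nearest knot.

136 kt

ΔP = 1011 − 893 = 118 hPa.
118^0.647 ≈ 21.903.
V ≈ 6.2 × 21.903 ≈ 135.8 kt.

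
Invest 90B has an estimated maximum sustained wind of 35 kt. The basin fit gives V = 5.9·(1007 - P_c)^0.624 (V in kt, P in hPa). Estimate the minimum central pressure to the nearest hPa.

990 hPa

ΔP = (V / 5.9)^(1/0.624) = (35/5.9)^1.603.
35/5.9 = 5.932; 5.932^1.603 ≈ 17.34 hPa.
P_c = 1007 − 17.34 = 989.66 ≈ 990 hPa.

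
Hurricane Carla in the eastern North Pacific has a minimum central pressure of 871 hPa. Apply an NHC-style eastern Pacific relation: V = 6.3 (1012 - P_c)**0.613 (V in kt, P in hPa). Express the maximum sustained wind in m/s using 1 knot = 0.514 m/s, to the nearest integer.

67 m/s

ΔP = 1012 − 871 = 141 hPa.
V ≈ 6.3 × 141^0.613 = 6.3 × 20.772 ≈ 130.861 kt.
130.861 × 0.514 ≈ 67.26 m/s → 67 m/s.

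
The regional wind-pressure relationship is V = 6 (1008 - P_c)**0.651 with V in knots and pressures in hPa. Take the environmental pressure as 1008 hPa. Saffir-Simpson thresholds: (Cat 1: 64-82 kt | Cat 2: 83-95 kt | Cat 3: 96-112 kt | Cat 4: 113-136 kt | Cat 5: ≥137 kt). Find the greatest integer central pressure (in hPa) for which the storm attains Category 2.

951 hPa

Category 2 begins at V = 83 kt.
Required ΔP = (83/6)^(1/0.651) = 13.833^1.536 ≈ 56.57 hPa.
P_c ≤ 1008 − 56.57 = 951.43, so the highest integer P_c is 951 hPa.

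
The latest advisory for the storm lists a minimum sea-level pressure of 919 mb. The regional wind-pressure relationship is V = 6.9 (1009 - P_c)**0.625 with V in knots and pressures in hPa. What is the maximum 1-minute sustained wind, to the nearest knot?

ΔP = 1009 − 919 = 90 mb.
90^0.625 ≈ 16.650.
V ≈ 6.9 × 16.650 ≈ 114.9 kt.

115 kt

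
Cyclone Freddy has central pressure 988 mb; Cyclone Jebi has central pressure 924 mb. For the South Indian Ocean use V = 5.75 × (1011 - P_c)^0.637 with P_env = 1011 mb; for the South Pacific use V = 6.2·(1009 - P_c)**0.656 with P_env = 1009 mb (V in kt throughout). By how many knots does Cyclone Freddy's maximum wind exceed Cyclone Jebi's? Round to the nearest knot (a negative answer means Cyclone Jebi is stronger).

Cyclone Freddy: ΔP = 23; V ≈ 5.75 × 23^0.637 ≈ 42.37 kt.
Cyclone Jebi: ΔP = 85; V ≈ 6.2 × 85^0.656 ≈ 114.31 kt.
Difference ≈ 42.37 − 114.31 = -71.94 → -72 kt.

-72 kt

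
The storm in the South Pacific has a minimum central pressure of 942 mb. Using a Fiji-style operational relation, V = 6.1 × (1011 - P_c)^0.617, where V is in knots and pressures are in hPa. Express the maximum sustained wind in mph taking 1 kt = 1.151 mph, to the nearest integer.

ΔP = 1011 − 942 = 69 mb.
V ≈ 6.1 × 69^0.617 = 6.1 × 13.632 ≈ 83.157 kt.
83.157 × 1.151 ≈ 95.71 mph → 96 mph.

96 mph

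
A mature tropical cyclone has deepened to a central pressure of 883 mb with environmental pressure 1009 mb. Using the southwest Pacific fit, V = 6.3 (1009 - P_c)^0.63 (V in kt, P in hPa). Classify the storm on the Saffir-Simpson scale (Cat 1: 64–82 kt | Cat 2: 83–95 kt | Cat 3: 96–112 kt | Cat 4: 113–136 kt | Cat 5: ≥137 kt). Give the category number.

4

ΔP = 1009 − 883 = 126 mb.
V ≈ 6.3 × 126^0.63 = 6.3 × 21.05 ≈ 133 kt.
133 kt falls in the Category 4 band.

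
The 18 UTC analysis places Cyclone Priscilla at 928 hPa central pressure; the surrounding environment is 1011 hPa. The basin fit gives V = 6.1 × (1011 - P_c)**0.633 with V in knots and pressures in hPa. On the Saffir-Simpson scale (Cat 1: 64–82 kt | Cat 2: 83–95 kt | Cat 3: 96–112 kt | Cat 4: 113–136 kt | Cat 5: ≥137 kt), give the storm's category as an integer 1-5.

ΔP = 1011 − 928 = 83 hPa.
V ≈ 6.1 × 83^0.633 = 6.1 × 16.40 ≈ 100 kt.
100 kt falls in the Category 3 band.

3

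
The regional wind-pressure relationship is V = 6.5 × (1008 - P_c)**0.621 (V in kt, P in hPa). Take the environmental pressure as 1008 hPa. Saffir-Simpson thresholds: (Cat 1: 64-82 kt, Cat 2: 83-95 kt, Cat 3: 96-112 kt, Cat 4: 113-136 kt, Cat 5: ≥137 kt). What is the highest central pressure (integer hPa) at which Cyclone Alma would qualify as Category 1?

Category 1 begins at V = 64 kt.
Required ΔP = (64/6.5)^(1/0.621) = 9.846^1.610 ≈ 39.76 hPa.
P_c ≤ 1008 − 39.76 = 968.24, so the highest integer P_c is 968 hPa.

968 hPa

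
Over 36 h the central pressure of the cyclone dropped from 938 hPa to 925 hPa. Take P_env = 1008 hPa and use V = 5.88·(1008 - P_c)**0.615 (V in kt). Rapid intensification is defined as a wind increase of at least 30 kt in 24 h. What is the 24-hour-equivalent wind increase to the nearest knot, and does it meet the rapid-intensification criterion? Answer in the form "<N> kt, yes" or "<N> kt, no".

V₁: ΔP = 70, V ≈ 5.88 × 70^0.615 ≈ 80.19 kt.
V₂: ΔP = 83, V ≈ 5.88 × 83^0.615 ≈ 89.05 kt.
ΔV over 36 h = 8.86 kt → 24 h equivalent = 8.86 × 24/36 ≈ 5.91 kt.
6 kt < 30 kt ⇒ not rapid intensification.

6 kt, no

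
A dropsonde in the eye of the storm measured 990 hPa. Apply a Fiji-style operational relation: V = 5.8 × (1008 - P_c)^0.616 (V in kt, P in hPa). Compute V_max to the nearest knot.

34 kt

ΔP = 1008 − 990 = 18 hPa.
18^0.616 ≈ 5.933.
V ≈ 5.8 × 5.933 ≈ 34.4 kt.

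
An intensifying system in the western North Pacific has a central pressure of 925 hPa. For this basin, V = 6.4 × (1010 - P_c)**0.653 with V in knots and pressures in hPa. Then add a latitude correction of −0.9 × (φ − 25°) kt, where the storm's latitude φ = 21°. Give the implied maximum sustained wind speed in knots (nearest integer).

120 kt

ΔP = 1010 − 925 = 85 hPa.
85^0.653 ≈ 18.193.
V ≈ 6.4 × 18.193 ≈ 116.4 kt.
Latitude correction: −0.9 × (21 − 25) = 3.6 kt.
Corrected V ≈ 120 kt → 120 kt.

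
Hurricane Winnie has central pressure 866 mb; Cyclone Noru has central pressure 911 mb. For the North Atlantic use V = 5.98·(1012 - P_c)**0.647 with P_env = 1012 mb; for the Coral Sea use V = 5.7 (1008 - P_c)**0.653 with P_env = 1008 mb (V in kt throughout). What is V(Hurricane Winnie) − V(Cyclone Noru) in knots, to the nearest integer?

Hurricane Winnie: ΔP = 146; V ≈ 5.98 × 146^0.647 ≈ 150.33 kt.
Cyclone Noru: ΔP = 97; V ≈ 5.7 × 97^0.653 ≈ 113.04 kt.
Difference ≈ 150.33 − 113.04 = 37.29 → 37 kt.

37 kt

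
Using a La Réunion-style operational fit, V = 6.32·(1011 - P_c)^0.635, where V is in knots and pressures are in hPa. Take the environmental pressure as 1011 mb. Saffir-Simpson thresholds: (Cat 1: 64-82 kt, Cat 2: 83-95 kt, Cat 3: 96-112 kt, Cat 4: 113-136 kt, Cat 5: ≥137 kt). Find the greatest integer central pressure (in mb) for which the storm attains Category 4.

Category 4 begins at V = 113 kt.
Required ΔP = (113/6.32)^(1/0.635) = 17.880^1.575 ≈ 93.80 mb.
P_c ≤ 1011 − 93.80 = 917.20, so the highest integer P_c is 917 mb.

917 mb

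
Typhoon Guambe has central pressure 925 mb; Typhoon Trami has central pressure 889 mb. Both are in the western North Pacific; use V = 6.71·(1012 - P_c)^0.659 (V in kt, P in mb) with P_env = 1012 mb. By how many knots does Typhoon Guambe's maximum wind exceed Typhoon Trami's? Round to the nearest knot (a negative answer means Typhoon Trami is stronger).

Typhoon Guambe: ΔP = 87; V ≈ 6.71 × 87^0.659 ≈ 127.31 kt.
Typhoon Trami: ΔP = 123; V ≈ 6.71 × 123^0.659 ≈ 159.94 kt.
Difference ≈ 127.31 − 159.94 = -32.63 → -33 kt.

-33 kt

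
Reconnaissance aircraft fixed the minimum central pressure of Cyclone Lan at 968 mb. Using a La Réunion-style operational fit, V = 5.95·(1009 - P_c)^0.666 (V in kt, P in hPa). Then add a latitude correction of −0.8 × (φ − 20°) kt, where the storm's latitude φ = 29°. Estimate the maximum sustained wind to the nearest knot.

63 kt

ΔP = 1009 − 968 = 41 mb.
41^0.666 ≈ 11.861.
V ≈ 5.95 × 11.861 ≈ 70.6 kt.
Latitude correction: −0.8 × (29 − 20) = -7.2 kt.
Corrected V ≈ 63.4 kt → 63 kt.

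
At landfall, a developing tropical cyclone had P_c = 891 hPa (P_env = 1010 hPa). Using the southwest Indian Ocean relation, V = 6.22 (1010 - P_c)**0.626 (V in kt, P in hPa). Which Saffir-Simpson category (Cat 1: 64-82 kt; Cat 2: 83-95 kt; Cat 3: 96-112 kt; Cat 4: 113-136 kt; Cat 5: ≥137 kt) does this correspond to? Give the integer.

ΔP = 1010 − 891 = 119 hPa.
V ≈ 6.22 × 119^0.626 = 6.22 × 19.92 ≈ 124 kt.
124 kt falls in the Category 4 band.

4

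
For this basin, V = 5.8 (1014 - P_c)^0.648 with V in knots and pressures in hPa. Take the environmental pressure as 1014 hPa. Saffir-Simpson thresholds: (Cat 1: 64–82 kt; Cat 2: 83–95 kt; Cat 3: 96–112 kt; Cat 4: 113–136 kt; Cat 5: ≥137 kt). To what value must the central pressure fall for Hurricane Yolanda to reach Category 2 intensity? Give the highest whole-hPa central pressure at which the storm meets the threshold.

Category 2 begins at V = 83 kt.
Required ΔP = (83/5.8)^(1/0.648) = 14.310^1.543 ≈ 60.73 hPa.
P_c ≤ 1014 − 60.73 = 953.27, so the highest integer P_c is 953 hPa.

953 hPa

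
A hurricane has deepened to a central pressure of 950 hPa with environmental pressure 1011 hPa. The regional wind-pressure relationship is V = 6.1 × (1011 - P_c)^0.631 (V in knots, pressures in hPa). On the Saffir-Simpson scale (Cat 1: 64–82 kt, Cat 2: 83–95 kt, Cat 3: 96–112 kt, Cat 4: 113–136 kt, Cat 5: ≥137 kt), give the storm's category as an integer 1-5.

ΔP = 1011 − 950 = 61 hPa.
V ≈ 6.1 × 61^0.631 = 6.1 × 13.38 ≈ 82 kt.
82 kt falls in the Category 1 band.

1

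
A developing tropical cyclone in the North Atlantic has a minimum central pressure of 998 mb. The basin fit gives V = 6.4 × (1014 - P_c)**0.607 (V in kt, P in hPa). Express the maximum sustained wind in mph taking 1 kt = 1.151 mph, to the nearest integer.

ΔP = 1014 − 998 = 16 mb.
V ≈ 6.4 × 16^0.607 = 6.4 × 5.381 ≈ 34.441 kt.
34.441 × 1.151 ≈ 39.64 mph → 40 mph.

40 mph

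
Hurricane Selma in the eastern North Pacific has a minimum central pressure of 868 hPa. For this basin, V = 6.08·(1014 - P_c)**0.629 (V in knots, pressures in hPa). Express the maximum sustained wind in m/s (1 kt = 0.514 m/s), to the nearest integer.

ΔP = 1014 − 868 = 146 hPa.
V ≈ 6.08 × 146^0.629 = 6.08 × 22.981 ≈ 139.727 kt.
139.727 × 0.514 ≈ 71.82 m/s → 72 m/s.

72 m/s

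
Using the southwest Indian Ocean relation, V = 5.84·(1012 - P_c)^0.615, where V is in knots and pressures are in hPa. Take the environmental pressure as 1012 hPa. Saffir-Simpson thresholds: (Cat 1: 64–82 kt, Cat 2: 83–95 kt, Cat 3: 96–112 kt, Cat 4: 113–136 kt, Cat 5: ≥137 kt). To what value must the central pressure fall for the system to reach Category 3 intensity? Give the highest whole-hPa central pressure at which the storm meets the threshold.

Category 3 begins at V = 96 kt.
Required ΔP = (96/5.84)^(1/0.615) = 16.438^1.626 ≈ 94.84 hPa.
P_c ≤ 1012 − 94.84 = 917.16, so the highest integer P_c is 917 hPa.

917 hPa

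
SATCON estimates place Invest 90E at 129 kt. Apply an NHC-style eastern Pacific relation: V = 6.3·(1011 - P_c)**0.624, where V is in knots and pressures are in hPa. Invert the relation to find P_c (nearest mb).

885 mb

ΔP = (V / 6.3)^(1/0.624) = (129/6.3)^1.603.
129/6.3 = 20.476; 20.476^1.603 ≈ 126.29 mb.
P_c = 1011 − 126.29 = 884.71 ≈ 885 mb.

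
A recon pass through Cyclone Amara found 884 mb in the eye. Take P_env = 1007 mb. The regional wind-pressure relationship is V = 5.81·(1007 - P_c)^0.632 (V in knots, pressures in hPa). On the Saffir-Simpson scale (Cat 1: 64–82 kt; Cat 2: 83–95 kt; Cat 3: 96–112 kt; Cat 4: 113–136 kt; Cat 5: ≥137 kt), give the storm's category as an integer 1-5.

4

ΔP = 1007 − 884 = 123 mb.
V ≈ 5.81 × 123^0.632 = 5.81 × 20.93 ≈ 122 kt.
122 kt falls in the Category 4 band.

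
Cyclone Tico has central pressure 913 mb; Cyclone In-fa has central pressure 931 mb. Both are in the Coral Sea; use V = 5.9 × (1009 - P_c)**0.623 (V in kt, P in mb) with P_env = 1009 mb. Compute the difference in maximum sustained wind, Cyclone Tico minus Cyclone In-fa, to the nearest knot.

12 kt

Cyclone Tico: ΔP = 96; V ≈ 5.9 × 96^0.623 ≈ 101.35 kt.
Cyclone In-fa: ΔP = 78; V ≈ 5.9 × 78^0.623 ≈ 89.05 kt.
Difference ≈ 101.35 − 89.05 = 12.30 → 12 kt.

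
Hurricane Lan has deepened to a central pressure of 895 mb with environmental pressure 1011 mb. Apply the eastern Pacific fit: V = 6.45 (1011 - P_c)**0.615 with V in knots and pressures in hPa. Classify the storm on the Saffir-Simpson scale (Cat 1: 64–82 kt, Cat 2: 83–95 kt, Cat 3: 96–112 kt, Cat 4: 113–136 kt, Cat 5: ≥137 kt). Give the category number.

4

ΔP = 1011 − 895 = 116 mb.
V ≈ 6.45 × 116^0.615 = 6.45 × 18.61 ≈ 120 kt.
120 kt falls in the Category 4 band.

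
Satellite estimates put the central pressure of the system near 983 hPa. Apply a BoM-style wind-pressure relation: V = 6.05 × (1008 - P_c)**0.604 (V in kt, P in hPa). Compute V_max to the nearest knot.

42 kt

ΔP = 1008 − 983 = 25 hPa.
25^0.604 ≈ 6.988.
V ≈ 6.05 × 6.988 ≈ 42.3 kt.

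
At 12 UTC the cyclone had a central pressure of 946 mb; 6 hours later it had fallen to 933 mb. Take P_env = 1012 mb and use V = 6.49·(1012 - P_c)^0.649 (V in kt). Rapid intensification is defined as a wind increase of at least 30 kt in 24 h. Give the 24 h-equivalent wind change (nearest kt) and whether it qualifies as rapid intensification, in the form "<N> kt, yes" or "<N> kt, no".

49 kt, yes

V₁: ΔP = 66, V ≈ 6.49 × 66^0.649 ≈ 98.43 kt.
V₂: ΔP = 79, V ≈ 6.49 × 79^0.649 ≈ 110.61 kt.
ΔV over 6 h = 12.18 kt → 24 h equivalent = 12.18 × 24/6 ≈ 48.72 kt.
49 kt ≥ 30 kt ⇒ rapid intensification.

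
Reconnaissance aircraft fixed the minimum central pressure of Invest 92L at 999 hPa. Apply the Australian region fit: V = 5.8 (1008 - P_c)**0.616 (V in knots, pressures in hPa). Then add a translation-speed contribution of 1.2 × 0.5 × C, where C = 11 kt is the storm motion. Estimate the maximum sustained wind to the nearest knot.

ΔP = 1008 − 999 = 9 hPa.
9^0.616 ≈ 3.871.
V ≈ 5.8 × 3.871 ≈ 22.5 kt.
Translation term: 1.2 × 0.5 × 11 = 6.6 kt.
Corrected V ≈ 29.1 kt → 29 kt.

29 kt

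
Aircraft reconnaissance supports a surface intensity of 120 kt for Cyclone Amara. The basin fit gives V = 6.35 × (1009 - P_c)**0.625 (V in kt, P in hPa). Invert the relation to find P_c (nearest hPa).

ΔP = (V / 6.35)^(1/0.625) = (120/6.35)^1.600.
120/6.35 = 18.898; 18.898^1.600 ≈ 110.22 hPa.
P_c = 1009 − 110.22 = 898.78 ≈ 899 hPa.

899 hPa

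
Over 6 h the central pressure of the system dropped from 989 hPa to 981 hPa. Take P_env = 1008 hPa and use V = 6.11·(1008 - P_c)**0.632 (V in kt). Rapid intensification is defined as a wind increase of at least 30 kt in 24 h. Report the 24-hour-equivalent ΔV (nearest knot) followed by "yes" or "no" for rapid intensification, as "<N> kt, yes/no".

39 kt, yes

V₁: ΔP = 19, V ≈ 6.11 × 19^0.632 ≈ 39.28 kt.
V₂: ΔP = 27, V ≈ 6.11 × 27^0.632 ≈ 49.05 kt.
ΔV over 6 h = 9.77 kt → 24 h equivalent = 9.77 × 24/6 ≈ 39.08 kt.
39 kt ≥ 30 kt ⇒ rapid intensification.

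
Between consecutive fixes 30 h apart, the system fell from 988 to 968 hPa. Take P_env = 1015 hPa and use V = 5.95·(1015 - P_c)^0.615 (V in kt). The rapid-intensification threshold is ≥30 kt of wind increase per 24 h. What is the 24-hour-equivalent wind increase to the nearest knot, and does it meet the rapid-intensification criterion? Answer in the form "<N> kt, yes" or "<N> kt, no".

15 kt, no

V₁: ΔP = 27, V ≈ 5.95 × 27^0.615 ≈ 45.17 kt.
V₂: ΔP = 47, V ≈ 5.95 × 47^0.615 ≈ 63.51 kt.
ΔV over 30 h = 18.34 kt → 24 h equivalent = 18.34 × 24/30 ≈ 14.67 kt.
15 kt < 30 kt ⇒ not rapid intensification.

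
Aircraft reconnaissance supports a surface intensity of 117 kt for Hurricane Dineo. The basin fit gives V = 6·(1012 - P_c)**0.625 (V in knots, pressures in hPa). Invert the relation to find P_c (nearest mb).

ΔP = (V / 6)^(1/0.625) = (117/6)^1.600.
117/6 = 19.500; 19.500^1.600 ≈ 115.89 mb.
P_c = 1012 − 115.89 = 896.11 ≈ 896 mb.

896 mb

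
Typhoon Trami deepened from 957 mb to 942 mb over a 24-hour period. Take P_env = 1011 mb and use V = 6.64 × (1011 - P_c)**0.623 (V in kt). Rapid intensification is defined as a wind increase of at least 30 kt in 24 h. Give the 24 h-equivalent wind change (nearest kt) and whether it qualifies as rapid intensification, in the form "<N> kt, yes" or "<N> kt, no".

13 kt, no

V₁: ΔP = 54, V ≈ 6.64 × 54^0.623 ≈ 79.70 kt.
V₂: ΔP = 69, V ≈ 6.64 × 69^0.623 ≈ 92.85 kt.
ΔV over 24 h = 13.15 kt → 24 h equivalent = 13.15 × 24/24 ≈ 13.15 kt.
13 kt < 30 kt ⇒ not rapid intensification.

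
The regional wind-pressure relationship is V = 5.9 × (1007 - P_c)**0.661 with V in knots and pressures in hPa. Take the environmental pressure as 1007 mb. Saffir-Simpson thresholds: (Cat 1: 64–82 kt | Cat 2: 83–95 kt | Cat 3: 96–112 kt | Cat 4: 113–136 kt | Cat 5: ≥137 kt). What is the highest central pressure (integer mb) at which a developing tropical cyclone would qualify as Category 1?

Category 1 begins at V = 64 kt.
Required ΔP = (64/5.9)^(1/0.661) = 10.847^1.513 ≈ 36.84 mb.
P_c ≤ 1007 − 36.84 = 970.16, so the highest integer P_c is 970 mb.

970 mb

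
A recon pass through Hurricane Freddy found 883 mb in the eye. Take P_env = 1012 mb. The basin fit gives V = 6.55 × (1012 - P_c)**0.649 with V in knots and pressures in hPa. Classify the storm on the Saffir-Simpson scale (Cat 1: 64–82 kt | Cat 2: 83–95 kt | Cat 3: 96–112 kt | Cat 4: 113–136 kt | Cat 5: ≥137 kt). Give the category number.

ΔP = 1012 − 883 = 129 mb.
V ≈ 6.55 × 129^0.649 = 6.55 × 23.43 ≈ 153 kt.
153 kt falls in the Category 5 band.

5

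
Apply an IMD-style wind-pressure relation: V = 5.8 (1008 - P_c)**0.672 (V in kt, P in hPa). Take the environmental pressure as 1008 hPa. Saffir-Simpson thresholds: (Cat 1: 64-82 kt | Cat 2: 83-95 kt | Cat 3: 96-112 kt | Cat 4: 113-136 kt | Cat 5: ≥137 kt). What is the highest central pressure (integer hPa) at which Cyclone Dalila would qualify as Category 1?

972 hPa

Category 1 begins at V = 64 kt.
Required ΔP = (64/5.8)^(1/0.672) = 11.034^1.488 ≈ 35.62 hPa.
P_c ≤ 1008 − 35.62 = 972.38, so the highest integer P_c is 972 hPa.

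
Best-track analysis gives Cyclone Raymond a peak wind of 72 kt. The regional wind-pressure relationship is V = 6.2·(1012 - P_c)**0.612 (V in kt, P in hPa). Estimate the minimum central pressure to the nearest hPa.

ΔP = (V / 6.2)^(1/0.612) = (72/6.2)^1.634.
72/6.2 = 11.613; 11.613^1.634 ≈ 54.97 hPa.
P_c = 1012 − 54.97 = 957.03 ≈ 957 hPa.

957 hPa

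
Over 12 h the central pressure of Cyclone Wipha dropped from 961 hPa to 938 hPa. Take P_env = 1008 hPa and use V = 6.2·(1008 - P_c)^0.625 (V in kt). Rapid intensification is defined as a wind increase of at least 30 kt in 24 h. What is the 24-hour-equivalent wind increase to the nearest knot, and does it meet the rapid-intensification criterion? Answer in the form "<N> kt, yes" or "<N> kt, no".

39 kt, yes

V₁: ΔP = 47, V ≈ 6.2 × 47^0.625 ≈ 68.78 kt.
V₂: ΔP = 70, V ≈ 6.2 × 70^0.625 ≈ 88.22 kt.
ΔV over 12 h = 19.44 kt → 24 h equivalent = 19.44 × 24/12 ≈ 38.88 kt.
39 kt ≥ 30 kt ⇒ rapid intensification.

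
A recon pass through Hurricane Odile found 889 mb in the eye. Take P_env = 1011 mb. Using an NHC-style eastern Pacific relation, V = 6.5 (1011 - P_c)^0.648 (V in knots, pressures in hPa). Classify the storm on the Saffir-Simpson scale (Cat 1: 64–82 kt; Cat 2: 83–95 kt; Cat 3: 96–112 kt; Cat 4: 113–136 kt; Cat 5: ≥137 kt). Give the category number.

5

ΔP = 1011 − 889 = 122 mb.
V ≈ 6.5 × 122^0.648 = 6.5 × 22.49 ≈ 146 kt.
146 kt falls in the Category 5 band.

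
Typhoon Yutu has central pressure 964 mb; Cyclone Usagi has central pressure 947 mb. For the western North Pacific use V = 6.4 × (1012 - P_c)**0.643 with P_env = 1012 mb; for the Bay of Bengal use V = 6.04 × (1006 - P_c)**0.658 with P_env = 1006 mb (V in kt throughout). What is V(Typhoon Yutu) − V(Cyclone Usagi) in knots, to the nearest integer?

-11 kt

Typhoon Yutu: ΔP = 48; V ≈ 6.4 × 48^0.643 ≈ 77.13 kt.
Cyclone Usagi: ΔP = 59; V ≈ 6.04 × 59^0.658 ≈ 88.36 kt.
Difference ≈ 77.13 − 88.36 = -11.23 → -11 kt.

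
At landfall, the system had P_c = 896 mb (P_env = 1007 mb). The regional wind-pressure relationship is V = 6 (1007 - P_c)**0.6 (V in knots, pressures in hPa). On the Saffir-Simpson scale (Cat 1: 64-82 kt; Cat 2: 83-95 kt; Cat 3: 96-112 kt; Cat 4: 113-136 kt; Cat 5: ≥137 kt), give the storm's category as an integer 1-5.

3

ΔP = 1007 − 896 = 111 mb.
V ≈ 6 × 111^0.6 = 6 × 16.87 ≈ 101 kt.
101 kt falls in the Category 3 band.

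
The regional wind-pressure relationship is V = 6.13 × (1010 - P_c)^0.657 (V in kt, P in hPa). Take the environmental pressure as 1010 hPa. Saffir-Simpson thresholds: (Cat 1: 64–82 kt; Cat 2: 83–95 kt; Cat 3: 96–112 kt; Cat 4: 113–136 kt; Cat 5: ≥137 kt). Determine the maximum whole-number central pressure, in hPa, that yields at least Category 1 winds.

Category 1 begins at V = 64 kt.
Required ΔP = (64/6.13)^(1/0.657) = 10.440^1.522 ≈ 35.53 hPa.
P_c ≤ 1010 − 35.53 = 974.47, so the highest integer P_c is 974 hPa.

974 hPa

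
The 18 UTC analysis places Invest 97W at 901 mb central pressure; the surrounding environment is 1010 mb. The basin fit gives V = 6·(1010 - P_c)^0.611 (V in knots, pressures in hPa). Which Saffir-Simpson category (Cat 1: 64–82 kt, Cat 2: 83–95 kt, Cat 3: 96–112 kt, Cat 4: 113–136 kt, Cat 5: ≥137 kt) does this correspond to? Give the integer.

ΔP = 1010 − 901 = 109 mb.
V ≈ 6 × 109^0.611 = 6 × 17.57 ≈ 105 kt.
105 kt falls in the Category 3 band.

3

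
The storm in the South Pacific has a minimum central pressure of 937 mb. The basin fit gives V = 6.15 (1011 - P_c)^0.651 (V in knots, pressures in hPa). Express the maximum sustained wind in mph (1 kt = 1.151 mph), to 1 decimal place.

ΔP = 1011 − 937 = 74 mb.
V ≈ 6.15 × 74^0.651 = 6.15 × 16.477 ≈ 101.332 kt.
101.332 × 1.151 ≈ 116.63 mph → 116.6 mph.

116.6 mph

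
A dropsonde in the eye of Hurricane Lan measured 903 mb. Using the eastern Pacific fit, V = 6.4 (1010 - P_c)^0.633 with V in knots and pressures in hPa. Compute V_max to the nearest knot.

ΔP = 1010 − 903 = 107 mb.
107^0.633 ≈ 19.258.
V ≈ 6.4 × 19.258 ≈ 123.2 kt.

123 kt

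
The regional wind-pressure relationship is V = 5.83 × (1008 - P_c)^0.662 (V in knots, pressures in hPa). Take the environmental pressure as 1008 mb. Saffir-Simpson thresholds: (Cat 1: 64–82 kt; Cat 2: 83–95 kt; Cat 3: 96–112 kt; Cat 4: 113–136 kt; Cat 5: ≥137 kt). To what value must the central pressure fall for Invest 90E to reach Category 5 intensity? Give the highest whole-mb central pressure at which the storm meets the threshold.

890 mb

Category 5 begins at V = 137 kt.
Required ΔP = (137/5.83)^(1/0.662) = 23.499^1.511 ≈ 117.78 mb.
P_c ≤ 1008 − 117.78 = 890.22, so the highest integer P_c is 890 mb.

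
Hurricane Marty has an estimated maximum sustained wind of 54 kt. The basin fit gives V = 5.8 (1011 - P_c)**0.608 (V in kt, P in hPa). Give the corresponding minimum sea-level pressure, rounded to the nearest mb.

ΔP = (V / 5.8)^(1/0.608) = (54/5.8)^1.645.
54/5.8 = 9.310; 9.310^1.645 ≈ 39.24 mb.
P_c = 1011 − 39.24 = 971.76 ≈ 972 mb.

972 mb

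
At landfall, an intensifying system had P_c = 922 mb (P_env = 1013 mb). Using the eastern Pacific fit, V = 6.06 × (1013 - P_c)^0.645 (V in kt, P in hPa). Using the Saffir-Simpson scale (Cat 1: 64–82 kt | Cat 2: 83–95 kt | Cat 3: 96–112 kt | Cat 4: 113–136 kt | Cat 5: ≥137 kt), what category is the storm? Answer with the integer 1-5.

3

ΔP = 1013 − 922 = 91 mb.
V ≈ 6.06 × 91^0.645 = 6.06 × 18.35 ≈ 111 kt.
111 kt falls in the Category 3 band.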